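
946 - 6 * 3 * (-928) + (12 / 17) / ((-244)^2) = 4465944203 / 253028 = 17650.00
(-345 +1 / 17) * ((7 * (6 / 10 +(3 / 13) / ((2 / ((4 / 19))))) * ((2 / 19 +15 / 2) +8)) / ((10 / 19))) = -4691817186 / 104975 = -44694.61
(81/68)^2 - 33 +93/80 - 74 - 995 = -12709279/11560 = -1099.42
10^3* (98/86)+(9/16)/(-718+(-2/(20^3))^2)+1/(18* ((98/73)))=47286292670360041/41494655996388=1139.58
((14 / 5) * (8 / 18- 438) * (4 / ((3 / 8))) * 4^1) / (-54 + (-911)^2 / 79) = -557494784 / 111463425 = -5.00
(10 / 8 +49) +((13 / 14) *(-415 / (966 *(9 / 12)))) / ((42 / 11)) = 42694913 / 852012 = 50.11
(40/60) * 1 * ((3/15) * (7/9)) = 14/135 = 0.10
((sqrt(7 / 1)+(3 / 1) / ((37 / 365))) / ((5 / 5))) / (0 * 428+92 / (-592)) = -4380 / 23 -148 * sqrt(7) / 23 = -207.46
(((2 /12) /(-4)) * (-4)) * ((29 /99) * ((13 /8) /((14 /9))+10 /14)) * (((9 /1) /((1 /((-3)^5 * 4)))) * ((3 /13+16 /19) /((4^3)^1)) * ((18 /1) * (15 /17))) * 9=-148994897175 /82770688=-1800.09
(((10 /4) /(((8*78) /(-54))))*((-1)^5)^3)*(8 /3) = 15 /26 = 0.58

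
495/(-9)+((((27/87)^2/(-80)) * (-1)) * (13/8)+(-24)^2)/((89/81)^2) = 1799602122173/4263399040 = 422.11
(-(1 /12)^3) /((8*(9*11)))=-1 /1368576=-0.00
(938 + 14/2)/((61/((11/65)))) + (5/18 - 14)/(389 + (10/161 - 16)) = 2216142355/857339262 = 2.58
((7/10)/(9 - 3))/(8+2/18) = 21/1460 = 0.01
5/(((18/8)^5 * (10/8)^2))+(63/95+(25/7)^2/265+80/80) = 25738982561/14568274035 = 1.77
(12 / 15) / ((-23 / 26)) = -104 / 115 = -0.90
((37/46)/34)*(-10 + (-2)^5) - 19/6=-4880/1173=-4.16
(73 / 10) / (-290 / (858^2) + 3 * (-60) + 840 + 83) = 13434993 / 1367423905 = 0.01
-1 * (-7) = 7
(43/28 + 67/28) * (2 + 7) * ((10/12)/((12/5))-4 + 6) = 9295/112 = 82.99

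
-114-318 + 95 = -337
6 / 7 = 0.86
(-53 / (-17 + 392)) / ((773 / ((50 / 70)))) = -0.00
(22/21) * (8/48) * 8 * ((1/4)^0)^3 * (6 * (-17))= -2992/21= -142.48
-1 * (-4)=4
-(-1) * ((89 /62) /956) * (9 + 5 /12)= 10057 /711264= 0.01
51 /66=17 /22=0.77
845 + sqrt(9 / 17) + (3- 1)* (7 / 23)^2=3* sqrt(17) / 17 + 447103 / 529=845.91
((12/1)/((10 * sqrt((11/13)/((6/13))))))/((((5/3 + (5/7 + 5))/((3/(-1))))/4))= -1512 * sqrt(66)/8525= -1.44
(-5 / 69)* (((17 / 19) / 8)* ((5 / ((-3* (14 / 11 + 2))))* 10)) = 23375 / 566352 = 0.04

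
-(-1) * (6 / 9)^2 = 4 / 9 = 0.44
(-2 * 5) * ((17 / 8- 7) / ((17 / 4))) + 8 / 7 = 1501 / 119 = 12.61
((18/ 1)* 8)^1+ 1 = 145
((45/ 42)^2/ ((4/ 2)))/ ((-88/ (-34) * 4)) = 0.06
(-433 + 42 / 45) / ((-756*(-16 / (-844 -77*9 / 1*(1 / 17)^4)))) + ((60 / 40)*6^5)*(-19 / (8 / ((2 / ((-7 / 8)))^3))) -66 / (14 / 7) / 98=245663644588798753 / 742548461760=330838.53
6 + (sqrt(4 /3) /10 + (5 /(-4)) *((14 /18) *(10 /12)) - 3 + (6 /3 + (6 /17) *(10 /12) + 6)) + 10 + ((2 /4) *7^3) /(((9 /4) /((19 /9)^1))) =sqrt(3) /15 + 1998275 /11016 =181.51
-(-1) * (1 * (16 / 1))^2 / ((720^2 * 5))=1 / 10125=0.00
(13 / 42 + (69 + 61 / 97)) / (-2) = -284929 / 8148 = -34.97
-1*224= -224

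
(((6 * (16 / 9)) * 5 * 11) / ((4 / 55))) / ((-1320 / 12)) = -220 / 3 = -73.33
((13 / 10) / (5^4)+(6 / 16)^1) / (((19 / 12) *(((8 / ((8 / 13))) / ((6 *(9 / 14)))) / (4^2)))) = 6108696 / 5403125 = 1.13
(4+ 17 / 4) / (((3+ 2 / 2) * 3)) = 11 / 16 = 0.69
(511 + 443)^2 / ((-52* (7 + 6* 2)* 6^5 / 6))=-2809 / 3952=-0.71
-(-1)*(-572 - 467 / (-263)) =-570.22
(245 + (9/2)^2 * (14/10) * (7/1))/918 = 0.48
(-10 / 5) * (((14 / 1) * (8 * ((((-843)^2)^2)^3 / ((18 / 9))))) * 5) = -72130496649235239929943440511061216560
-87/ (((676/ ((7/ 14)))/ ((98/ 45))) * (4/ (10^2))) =-3.50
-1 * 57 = -57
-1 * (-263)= 263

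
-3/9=-1/3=-0.33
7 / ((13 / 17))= 119 / 13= 9.15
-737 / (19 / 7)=-5159 / 19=-271.53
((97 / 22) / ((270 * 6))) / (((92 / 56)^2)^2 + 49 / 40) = 465794 / 1456342173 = 0.00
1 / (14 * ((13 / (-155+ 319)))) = 82 / 91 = 0.90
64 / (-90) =-32 / 45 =-0.71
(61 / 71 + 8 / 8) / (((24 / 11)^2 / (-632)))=-105149 / 426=-246.83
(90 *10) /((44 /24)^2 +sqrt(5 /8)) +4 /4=3934231 /13831 - 291600 *sqrt(10) /13831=217.78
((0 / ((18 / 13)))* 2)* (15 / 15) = 0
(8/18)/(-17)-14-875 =-136021/153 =-889.03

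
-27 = -27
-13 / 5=-2.60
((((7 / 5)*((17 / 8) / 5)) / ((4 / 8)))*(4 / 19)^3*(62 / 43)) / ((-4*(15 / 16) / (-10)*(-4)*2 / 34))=-4013632 / 22120275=-0.18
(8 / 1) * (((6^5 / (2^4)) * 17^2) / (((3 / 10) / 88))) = 329598720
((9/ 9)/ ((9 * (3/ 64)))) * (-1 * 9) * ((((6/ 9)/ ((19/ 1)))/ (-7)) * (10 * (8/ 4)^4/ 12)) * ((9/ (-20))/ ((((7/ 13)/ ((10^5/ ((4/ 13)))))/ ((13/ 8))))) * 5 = -8788000000/ 2793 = -3146437.52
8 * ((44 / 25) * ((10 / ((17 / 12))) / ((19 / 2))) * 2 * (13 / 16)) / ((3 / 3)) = 27456 / 1615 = 17.00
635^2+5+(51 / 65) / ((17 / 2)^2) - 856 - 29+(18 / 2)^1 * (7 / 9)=444598972 / 1105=402352.01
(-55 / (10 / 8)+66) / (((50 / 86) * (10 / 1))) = 473 / 125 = 3.78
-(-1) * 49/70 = 7/10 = 0.70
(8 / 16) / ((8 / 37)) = 37 / 16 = 2.31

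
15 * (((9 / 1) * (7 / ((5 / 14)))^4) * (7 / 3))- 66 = 5810911158 / 125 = 46487289.26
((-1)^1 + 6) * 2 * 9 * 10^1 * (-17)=-15300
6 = 6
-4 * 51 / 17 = -12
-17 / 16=-1.06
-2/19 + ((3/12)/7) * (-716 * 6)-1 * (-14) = -18558/133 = -139.53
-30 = -30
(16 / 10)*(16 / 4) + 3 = 47 / 5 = 9.40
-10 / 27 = -0.37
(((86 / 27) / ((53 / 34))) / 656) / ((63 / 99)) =8041 / 1642788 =0.00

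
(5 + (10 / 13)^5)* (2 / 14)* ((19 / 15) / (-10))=-354027 / 3712930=-0.10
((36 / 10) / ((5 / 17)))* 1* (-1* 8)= -2448 / 25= -97.92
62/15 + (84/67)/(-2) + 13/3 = 7.84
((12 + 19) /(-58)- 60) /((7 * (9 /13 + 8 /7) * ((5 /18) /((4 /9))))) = -182572 /24215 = -7.54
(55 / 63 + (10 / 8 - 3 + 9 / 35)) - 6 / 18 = -1201 / 1260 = -0.95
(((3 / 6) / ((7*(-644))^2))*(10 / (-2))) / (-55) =1 / 447085408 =0.00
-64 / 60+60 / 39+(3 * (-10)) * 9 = -52558 / 195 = -269.53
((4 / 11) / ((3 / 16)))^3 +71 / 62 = 18804455 / 2228094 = 8.44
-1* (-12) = 12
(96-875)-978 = -1757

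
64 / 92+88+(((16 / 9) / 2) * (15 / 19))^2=6664760 / 74727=89.19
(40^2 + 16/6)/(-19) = -4808/57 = -84.35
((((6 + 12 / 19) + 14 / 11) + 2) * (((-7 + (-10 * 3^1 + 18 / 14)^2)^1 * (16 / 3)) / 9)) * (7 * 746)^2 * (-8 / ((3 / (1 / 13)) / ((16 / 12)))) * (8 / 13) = -21001712121610240 / 953667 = -22022060238.65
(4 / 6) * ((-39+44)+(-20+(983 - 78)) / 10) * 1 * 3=187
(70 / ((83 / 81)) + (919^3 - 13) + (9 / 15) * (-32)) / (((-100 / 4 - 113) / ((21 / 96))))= -187893365317 / 152720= -1230312.76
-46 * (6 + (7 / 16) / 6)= -279.35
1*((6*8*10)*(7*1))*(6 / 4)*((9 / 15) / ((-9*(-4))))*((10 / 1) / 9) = 280 / 3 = 93.33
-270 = -270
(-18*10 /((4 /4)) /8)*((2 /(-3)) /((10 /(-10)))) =-15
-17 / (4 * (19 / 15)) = -255 / 76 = -3.36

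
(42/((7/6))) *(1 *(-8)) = -288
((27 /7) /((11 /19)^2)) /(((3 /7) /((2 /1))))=6498 /121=53.70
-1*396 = -396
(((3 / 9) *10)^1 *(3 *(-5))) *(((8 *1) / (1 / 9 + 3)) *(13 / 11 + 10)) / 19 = -110700 / 1463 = -75.67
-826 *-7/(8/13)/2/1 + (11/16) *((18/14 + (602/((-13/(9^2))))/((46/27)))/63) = 136953543/29302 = 4673.86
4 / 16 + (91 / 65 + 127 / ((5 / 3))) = 1557 / 20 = 77.85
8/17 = 0.47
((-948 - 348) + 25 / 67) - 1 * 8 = -87343 / 67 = -1303.63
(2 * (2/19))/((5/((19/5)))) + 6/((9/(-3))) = -46/25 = -1.84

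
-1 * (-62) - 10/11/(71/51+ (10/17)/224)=5376374/87637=61.35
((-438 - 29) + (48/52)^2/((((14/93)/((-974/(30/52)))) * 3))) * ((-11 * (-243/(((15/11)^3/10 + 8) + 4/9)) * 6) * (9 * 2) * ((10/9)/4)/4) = -159631556762997/18963217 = -8417957.61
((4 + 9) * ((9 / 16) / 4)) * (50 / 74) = 2925 / 2368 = 1.24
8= 8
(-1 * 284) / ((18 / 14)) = -1988 / 9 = -220.89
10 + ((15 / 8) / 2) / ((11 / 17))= 2015 / 176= 11.45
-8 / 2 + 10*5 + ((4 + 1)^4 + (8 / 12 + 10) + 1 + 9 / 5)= 684.47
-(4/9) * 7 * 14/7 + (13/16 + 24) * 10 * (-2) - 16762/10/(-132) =-242438/495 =-489.77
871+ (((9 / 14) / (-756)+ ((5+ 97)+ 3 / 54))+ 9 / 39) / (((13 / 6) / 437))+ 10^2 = 2146553789 / 99372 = 21601.19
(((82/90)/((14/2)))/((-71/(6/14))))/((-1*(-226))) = -0.00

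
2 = 2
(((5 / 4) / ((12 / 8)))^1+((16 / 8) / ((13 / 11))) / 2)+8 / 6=235 / 78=3.01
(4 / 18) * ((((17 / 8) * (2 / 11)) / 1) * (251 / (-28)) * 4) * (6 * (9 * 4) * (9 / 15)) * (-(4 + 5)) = 1382508 / 385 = 3590.93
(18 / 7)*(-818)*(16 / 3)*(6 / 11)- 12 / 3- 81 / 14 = -6128.85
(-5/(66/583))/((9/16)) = -2120/27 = -78.52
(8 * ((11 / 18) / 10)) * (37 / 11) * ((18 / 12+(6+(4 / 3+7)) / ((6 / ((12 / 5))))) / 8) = 8029 / 5400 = 1.49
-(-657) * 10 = 6570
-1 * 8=-8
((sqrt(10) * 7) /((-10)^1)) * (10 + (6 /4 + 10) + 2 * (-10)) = -21 * sqrt(10) /20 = -3.32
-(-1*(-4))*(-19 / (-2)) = -38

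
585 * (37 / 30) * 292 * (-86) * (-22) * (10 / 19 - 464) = -3510096045456 / 19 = -184741897129.26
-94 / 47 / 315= -0.01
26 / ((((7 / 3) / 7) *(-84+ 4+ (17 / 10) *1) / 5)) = -1300 / 261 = -4.98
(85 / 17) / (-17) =-5 / 17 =-0.29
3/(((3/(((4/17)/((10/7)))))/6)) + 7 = 679/85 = 7.99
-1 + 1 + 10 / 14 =5 / 7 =0.71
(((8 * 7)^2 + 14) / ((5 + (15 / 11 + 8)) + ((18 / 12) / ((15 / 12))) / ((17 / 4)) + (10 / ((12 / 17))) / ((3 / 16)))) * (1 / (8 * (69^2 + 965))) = 1893375 / 2483598512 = 0.00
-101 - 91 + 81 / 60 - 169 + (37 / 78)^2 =-2733427 / 7605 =-359.42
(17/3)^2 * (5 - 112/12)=-139.15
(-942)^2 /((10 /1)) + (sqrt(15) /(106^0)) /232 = sqrt(15) /232 + 443682 /5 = 88736.42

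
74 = 74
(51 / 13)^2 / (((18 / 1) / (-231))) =-66759 / 338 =-197.51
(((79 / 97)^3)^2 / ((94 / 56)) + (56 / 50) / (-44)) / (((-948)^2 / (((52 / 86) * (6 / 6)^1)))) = 2307825892507863 / 23113918760815910871800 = 0.00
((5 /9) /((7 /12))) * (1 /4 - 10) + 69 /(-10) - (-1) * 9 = -503 /70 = -7.19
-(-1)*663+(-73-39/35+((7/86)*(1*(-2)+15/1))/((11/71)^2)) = 230533651/364210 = 632.97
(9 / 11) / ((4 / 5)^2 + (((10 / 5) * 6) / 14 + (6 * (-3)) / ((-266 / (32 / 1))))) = 29925 / 133958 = 0.22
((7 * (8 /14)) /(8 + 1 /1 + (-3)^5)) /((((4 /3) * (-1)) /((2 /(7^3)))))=1 /13377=0.00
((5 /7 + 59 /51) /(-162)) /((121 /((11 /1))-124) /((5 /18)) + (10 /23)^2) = 0.00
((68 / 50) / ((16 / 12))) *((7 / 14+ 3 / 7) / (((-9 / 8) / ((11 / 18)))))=-2431 / 4725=-0.51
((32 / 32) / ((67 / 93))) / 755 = 93 / 50585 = 0.00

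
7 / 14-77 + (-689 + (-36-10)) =-1623 / 2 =-811.50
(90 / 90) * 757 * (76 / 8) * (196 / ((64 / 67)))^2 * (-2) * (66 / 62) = -5115701384871 / 7936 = -644619630.15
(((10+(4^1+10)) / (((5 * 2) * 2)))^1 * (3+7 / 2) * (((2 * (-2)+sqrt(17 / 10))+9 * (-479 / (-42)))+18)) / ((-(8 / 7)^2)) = -445809 / 640 - 1911 * sqrt(170) / 3200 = -704.36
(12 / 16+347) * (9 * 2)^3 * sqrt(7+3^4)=4056156 * sqrt(22)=19025058.03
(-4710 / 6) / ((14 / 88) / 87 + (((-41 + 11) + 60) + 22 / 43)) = -129214140 / 5022637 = -25.73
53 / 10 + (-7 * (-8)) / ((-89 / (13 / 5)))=3261 / 890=3.66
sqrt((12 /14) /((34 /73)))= sqrt(26061) /119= 1.36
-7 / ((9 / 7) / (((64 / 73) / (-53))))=3136 / 34821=0.09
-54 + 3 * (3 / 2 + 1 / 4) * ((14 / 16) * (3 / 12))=-6765 / 128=-52.85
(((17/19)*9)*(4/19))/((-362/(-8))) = 2448/65341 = 0.04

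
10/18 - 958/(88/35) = -150665/396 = -380.47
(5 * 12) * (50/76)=750/19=39.47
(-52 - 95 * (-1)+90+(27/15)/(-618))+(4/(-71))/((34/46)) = 165248549/1243210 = 132.92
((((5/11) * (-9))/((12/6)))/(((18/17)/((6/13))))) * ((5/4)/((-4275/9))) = 51/21736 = 0.00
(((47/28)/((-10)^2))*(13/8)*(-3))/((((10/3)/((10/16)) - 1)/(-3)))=1269/22400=0.06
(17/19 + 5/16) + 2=975/304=3.21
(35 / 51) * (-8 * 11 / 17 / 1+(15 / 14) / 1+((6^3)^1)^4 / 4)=647592740075 / 1734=373467554.83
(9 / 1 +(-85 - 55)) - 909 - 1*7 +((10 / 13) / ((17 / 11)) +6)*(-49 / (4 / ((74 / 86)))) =-10600508 / 9503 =-1115.49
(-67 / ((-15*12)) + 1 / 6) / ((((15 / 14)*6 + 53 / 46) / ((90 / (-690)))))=-679 / 73230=-0.01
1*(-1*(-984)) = 984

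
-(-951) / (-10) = -95.10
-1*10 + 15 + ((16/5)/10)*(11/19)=2463/475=5.19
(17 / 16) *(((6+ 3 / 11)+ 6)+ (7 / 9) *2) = 23273 / 1584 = 14.69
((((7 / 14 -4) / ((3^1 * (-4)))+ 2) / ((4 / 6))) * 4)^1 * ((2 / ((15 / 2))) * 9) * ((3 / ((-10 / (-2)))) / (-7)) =-99 / 35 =-2.83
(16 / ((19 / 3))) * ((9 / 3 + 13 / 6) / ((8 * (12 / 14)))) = 217 / 114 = 1.90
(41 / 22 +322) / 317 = 7125 / 6974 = 1.02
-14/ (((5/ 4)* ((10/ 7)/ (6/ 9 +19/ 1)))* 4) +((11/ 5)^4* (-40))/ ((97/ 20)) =-1685963/ 7275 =-231.75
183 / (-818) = -183 / 818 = -0.22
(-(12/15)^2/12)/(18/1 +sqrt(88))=-6/1475 +2*sqrt(22)/4425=-0.00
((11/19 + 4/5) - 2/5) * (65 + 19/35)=213342/3325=64.16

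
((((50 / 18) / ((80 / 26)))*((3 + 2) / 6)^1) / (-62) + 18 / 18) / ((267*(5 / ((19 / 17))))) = 502721 / 607862880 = 0.00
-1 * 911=-911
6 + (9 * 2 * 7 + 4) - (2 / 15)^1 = 2038 / 15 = 135.87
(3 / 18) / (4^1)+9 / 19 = 235 / 456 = 0.52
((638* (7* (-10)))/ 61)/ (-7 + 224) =-6380/ 1891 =-3.37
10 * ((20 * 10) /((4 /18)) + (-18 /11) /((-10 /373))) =105714 /11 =9610.36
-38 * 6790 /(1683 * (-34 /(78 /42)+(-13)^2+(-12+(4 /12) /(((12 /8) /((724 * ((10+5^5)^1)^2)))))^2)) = -3354260 /54705343228876695596373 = -0.00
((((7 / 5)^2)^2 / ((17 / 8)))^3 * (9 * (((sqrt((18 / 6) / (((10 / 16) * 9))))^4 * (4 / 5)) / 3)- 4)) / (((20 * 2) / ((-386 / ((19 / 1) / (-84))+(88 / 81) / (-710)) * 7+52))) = -7223386387604133389877248 / 1228726036834716796875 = -5878.76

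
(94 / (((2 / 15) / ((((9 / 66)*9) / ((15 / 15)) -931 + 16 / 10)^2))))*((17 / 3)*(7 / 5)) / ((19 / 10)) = 58302583044993 / 22990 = 2535997522.62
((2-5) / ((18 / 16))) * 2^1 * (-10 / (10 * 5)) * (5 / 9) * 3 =16 / 9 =1.78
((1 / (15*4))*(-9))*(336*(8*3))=-6048 / 5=-1209.60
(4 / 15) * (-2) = -8 / 15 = -0.53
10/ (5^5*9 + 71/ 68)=680/ 1912571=0.00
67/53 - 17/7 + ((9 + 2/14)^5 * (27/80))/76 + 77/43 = 284.33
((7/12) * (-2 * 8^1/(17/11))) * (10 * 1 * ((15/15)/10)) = -308/51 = -6.04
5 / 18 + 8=149 / 18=8.28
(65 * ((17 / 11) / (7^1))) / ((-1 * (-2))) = 1105 / 154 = 7.18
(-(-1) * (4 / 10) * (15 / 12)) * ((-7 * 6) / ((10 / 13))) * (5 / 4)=-273 / 8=-34.12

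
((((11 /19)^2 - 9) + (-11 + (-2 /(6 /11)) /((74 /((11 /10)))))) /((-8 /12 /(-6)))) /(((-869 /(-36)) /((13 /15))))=-1849004937 /290180825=-6.37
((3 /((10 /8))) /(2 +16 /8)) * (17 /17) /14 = 3 /70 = 0.04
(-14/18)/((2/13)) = -91/18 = -5.06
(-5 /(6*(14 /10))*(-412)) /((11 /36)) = 61800 /77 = 802.60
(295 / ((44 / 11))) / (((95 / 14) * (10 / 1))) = 1.09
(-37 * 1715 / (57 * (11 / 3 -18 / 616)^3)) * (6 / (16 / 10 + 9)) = -500589530179200 / 38232703425167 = -13.09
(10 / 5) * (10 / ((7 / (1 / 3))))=20 / 21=0.95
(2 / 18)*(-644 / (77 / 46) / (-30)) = 2116 / 1485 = 1.42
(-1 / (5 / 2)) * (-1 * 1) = 0.40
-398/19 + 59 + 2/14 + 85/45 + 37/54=292807/7182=40.77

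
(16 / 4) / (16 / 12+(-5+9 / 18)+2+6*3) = 24 / 101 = 0.24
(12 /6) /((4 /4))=2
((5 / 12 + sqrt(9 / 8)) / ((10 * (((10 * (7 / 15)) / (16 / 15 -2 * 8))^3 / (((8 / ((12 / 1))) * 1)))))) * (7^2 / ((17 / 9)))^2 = -199148544 * sqrt(2) / 180625 -22127616 / 36125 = -2171.77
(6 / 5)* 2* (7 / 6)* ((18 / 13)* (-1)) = -252 / 65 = -3.88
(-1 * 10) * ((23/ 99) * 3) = -6.97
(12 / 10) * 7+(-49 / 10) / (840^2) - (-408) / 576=1311599 / 144000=9.11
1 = 1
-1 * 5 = -5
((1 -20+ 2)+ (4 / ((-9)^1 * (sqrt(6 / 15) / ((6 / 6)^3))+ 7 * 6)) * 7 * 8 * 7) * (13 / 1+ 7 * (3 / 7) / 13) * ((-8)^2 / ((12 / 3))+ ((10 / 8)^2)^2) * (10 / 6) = 49735735 * sqrt(10) / 75036+ 30804690235 / 3601728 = 10648.79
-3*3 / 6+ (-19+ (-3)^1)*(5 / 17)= -271 / 34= -7.97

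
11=11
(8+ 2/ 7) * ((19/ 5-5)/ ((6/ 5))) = -58/ 7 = -8.29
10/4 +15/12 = 3.75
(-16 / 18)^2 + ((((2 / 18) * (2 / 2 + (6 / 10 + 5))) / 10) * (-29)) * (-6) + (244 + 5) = 531664 / 2025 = 262.55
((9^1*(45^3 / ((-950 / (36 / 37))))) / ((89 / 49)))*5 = -144670050 / 62567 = -2312.24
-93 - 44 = -137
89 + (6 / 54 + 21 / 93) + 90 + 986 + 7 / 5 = 1627598 / 1395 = 1166.74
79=79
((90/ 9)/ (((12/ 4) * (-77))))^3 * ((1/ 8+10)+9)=-2125/ 1369599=-0.00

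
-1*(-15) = 15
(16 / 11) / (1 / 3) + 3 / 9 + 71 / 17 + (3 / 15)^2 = 125011 / 14025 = 8.91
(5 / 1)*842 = 4210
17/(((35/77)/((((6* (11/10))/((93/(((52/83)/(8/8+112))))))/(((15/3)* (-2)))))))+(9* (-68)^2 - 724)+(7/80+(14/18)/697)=149163577402556099/3647736954000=40892.09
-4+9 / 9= -3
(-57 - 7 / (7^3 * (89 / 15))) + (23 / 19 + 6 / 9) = -13703117 / 248577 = -55.13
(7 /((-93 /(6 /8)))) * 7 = -49 /124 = -0.40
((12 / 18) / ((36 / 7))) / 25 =7 / 1350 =0.01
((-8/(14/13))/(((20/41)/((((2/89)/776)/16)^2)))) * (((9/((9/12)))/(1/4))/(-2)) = 1599/1335554106880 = 0.00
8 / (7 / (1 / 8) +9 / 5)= 40 / 289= 0.14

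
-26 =-26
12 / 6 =2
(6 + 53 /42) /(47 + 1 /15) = 1525 /9884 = 0.15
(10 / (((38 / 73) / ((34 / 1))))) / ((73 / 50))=8500 / 19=447.37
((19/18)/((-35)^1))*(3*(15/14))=-19/196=-0.10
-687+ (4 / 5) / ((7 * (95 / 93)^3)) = -20612364447 / 30008125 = -686.89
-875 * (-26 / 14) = 1625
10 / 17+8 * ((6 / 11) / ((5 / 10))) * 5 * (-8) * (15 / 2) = -489490 / 187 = -2617.59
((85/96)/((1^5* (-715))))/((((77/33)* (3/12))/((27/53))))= -459/424424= -0.00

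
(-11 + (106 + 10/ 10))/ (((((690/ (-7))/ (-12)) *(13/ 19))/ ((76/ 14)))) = 138624/ 1495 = 92.73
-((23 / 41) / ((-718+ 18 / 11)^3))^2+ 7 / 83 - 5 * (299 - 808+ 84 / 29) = 2451460406145787143383413898064017 / 968726340310481135792128000000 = 2530.60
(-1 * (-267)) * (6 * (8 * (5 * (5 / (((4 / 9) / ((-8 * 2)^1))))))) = -11534400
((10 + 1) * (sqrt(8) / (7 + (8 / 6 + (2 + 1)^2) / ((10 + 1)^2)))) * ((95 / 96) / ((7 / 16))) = 126445 * sqrt(2) / 18004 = 9.93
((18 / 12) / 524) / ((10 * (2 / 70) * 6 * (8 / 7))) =49 / 33536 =0.00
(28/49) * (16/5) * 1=64/35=1.83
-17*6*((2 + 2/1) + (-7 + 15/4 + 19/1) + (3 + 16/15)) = -24293/10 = -2429.30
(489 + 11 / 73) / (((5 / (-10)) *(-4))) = 17854 / 73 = 244.58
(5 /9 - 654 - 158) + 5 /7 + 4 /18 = -51062 /63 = -810.51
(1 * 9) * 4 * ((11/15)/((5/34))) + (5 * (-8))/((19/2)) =83272/475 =175.31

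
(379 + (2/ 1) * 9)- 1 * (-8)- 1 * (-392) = 797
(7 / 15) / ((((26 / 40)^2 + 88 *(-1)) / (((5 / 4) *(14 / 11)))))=-9800 / 1156023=-0.01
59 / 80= 0.74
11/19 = 0.58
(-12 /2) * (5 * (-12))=360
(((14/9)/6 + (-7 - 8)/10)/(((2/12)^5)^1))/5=-9648/5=-1929.60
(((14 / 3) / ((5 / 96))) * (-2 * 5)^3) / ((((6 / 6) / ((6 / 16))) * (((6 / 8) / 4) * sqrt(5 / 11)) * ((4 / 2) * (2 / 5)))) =-44800 * sqrt(55) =-332245.69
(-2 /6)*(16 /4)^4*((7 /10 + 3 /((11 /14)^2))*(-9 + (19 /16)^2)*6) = 13070561 /605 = 21604.23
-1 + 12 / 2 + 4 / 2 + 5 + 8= 20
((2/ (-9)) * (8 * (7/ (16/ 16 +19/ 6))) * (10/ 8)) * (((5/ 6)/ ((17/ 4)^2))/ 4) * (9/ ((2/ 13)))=-728/ 289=-2.52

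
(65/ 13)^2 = 25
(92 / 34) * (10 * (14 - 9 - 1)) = 1840 / 17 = 108.24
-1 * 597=-597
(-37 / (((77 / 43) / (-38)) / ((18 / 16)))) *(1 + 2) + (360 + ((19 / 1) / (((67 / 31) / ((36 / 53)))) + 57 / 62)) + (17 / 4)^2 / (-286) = 10637484757729 / 3526114592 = 3016.77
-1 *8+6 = -2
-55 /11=-5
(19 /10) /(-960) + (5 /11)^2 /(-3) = -27433 /387200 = -0.07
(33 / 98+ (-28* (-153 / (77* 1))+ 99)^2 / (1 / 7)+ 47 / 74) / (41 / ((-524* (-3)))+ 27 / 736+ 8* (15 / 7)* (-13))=-10621292220269664 / 14137016475505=-751.31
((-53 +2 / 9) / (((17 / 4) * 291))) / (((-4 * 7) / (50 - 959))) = -47975 / 34629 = -1.39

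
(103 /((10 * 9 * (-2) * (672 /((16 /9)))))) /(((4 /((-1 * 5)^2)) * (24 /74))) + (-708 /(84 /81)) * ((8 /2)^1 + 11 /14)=-3267.30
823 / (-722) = -823 / 722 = -1.14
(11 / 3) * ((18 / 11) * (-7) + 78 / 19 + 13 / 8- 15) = -34651 / 456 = -75.99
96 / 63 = 32 / 21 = 1.52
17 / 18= 0.94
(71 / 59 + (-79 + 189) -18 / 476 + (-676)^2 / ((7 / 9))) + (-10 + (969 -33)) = 8264808583 / 14042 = 588577.74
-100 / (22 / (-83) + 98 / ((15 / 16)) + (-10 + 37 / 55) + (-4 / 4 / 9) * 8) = -4108500 / 3864131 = -1.06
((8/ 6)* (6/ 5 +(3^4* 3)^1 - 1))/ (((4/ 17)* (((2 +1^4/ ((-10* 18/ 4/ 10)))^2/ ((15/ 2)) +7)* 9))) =186048/ 9017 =20.63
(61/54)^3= 226981/157464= 1.44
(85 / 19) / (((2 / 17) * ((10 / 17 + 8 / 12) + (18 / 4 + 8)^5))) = 1179120 / 9462929537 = 0.00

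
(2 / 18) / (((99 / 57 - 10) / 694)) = -13186 / 1413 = -9.33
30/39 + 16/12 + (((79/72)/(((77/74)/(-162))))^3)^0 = 121/39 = 3.10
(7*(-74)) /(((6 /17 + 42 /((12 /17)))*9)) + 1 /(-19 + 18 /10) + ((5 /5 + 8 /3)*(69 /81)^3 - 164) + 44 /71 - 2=-3254837093171 /19830425670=-164.13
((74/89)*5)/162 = 185/7209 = 0.03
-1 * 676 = -676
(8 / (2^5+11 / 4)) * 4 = 128 / 139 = 0.92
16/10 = 8/5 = 1.60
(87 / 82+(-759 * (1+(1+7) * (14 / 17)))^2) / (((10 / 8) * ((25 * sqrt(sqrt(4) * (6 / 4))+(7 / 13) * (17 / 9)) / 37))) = -4764227154949899 / 8939970829+1990766346889779225 * sqrt(3) / 151979504093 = 22155070.30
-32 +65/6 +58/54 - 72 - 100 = -10373/54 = -192.09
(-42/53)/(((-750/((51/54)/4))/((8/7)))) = 17/59625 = 0.00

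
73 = 73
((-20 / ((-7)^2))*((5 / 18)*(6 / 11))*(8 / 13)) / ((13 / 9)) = -2400 / 91091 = -0.03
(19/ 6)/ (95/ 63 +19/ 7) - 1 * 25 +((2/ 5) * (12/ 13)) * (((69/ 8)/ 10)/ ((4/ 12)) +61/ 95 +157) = 862319/ 24700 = 34.91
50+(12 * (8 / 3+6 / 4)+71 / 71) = 101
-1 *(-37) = 37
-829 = -829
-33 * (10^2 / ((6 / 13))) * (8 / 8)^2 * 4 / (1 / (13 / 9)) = -371800 / 9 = -41311.11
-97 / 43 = -2.26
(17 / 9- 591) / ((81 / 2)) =-10604 / 729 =-14.55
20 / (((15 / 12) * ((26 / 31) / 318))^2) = 1554882624 / 845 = 1840097.78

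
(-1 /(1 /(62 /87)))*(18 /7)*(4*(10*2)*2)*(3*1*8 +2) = -1547520 /203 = -7623.25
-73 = -73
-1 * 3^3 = -27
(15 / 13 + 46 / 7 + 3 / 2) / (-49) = -1679 / 8918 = -0.19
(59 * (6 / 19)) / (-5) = -354 / 95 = -3.73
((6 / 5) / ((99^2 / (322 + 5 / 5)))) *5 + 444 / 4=363283 / 3267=111.20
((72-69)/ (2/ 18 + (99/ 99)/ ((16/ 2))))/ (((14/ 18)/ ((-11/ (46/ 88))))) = -940896/ 2737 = -343.77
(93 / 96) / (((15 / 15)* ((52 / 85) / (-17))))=-44795 / 1664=-26.92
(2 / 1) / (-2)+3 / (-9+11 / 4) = -37 / 25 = -1.48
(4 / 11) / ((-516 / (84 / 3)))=-28 / 1419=-0.02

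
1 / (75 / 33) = 11 / 25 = 0.44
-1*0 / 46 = 0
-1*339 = -339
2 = 2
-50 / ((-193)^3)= 50 / 7189057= 0.00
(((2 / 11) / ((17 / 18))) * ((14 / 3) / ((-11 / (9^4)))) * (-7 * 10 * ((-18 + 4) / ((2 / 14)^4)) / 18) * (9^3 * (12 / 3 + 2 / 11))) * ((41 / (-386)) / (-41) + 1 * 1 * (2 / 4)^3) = -118983475173771180 / 4367011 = -27245975605.23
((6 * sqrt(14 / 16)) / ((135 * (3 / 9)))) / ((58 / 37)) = 37 * sqrt(14) / 1740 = 0.08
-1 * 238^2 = -56644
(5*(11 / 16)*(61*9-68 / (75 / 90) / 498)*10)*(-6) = -37581555 / 332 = -113197.45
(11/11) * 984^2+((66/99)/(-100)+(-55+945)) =145371899/150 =969145.99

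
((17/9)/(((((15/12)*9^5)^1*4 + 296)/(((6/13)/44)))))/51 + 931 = 708232679155/760722534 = 931.00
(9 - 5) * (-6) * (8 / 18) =-32 / 3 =-10.67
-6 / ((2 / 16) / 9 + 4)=-432 / 289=-1.49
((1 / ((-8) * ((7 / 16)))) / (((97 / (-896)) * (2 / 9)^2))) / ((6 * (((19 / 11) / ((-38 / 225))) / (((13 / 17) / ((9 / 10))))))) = -18304 / 24735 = -0.74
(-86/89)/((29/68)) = -2.27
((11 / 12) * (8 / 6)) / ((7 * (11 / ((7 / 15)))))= 1 / 135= 0.01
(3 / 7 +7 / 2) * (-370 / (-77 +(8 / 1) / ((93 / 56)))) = 946275 / 46991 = 20.14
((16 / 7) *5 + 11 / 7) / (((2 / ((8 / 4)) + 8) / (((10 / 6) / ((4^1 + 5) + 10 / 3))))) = 65 / 333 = 0.20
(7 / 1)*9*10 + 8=638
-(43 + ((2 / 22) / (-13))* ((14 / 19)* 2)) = -116803 / 2717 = -42.99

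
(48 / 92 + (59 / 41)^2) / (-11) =-100235 / 425293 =-0.24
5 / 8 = 0.62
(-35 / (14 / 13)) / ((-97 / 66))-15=690 / 97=7.11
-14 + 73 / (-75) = -1123 / 75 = -14.97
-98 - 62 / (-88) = -4281 / 44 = -97.30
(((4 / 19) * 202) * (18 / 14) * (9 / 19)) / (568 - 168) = 8181 / 126350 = 0.06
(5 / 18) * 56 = 140 / 9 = 15.56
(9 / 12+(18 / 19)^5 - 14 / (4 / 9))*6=-891005715 / 4952198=-179.92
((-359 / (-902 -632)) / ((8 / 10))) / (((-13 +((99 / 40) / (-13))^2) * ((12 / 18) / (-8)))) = 56004000 / 206818541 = 0.27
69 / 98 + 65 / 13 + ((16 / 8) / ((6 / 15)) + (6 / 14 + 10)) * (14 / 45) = 5147 / 490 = 10.50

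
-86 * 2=-172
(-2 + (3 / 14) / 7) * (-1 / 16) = 0.12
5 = 5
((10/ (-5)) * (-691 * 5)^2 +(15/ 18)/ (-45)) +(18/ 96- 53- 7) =-10313615447/ 432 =-23874109.83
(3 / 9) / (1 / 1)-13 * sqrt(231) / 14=1 / 3-13 * sqrt(231) / 14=-13.78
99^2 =9801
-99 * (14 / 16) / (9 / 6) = -231 / 4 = -57.75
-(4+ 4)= -8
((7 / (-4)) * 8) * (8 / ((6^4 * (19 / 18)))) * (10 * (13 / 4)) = -455 / 171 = -2.66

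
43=43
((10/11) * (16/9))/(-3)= -160/297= -0.54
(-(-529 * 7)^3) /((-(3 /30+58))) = -873946814.58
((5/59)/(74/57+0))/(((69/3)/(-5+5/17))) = -11400/853553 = -0.01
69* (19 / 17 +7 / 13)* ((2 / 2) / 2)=57.14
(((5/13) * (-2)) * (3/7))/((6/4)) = -20/91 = -0.22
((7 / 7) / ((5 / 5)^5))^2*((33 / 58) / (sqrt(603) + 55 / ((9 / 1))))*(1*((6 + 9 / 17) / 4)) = -1813185 / 180706192 + 890109*sqrt(67) / 180706192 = 0.03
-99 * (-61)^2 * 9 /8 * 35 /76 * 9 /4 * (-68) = 17754025905 /608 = 29200700.50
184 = 184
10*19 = 190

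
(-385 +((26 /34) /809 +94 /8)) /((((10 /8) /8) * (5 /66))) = -10841517456 /343825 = -31532.08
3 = 3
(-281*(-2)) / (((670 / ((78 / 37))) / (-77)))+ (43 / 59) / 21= -2090509969 / 15357405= -136.12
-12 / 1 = -12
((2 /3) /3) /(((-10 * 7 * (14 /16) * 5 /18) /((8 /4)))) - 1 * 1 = -1257 /1225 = -1.03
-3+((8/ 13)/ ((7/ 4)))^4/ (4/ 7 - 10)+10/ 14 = -739454480/ 323281959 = -2.29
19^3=6859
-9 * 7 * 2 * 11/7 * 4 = -792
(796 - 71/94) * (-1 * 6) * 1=-224259/47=-4771.47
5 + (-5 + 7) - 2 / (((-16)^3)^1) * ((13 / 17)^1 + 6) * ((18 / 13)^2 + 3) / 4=164844877 / 23535616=7.00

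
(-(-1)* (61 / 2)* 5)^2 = 93025 / 4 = 23256.25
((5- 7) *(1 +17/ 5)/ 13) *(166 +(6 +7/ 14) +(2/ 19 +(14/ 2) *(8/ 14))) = -147642/ 1235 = -119.55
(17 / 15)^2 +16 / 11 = 6779 / 2475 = 2.74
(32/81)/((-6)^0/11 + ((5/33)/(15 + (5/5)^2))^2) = 991232/228321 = 4.34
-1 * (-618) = 618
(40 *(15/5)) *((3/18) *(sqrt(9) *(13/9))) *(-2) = -520/3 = -173.33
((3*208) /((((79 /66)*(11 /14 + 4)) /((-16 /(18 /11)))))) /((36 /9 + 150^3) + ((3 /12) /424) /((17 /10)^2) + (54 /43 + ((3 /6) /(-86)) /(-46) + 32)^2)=-5405588638922407936 /17134236079165099837177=-0.00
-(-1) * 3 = 3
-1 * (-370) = 370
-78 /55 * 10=-156 /11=-14.18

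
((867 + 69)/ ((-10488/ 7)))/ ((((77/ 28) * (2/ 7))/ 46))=-7644/ 209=-36.57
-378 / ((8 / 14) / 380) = -251370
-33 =-33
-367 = -367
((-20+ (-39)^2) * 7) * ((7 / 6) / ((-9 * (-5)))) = 73549 / 270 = 272.40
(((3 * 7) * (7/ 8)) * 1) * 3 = 441/ 8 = 55.12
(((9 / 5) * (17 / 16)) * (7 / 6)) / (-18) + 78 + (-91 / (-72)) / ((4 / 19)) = 241573 / 2880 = 83.88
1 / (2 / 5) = 5 / 2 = 2.50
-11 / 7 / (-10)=11 / 70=0.16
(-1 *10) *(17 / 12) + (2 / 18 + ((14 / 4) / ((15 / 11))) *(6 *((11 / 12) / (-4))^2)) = -152603 / 11520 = -13.25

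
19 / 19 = 1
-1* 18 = -18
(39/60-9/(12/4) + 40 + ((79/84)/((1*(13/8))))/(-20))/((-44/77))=-205411/3120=-65.84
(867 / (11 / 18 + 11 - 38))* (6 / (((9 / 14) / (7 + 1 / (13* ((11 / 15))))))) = -147986496 / 67925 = -2178.67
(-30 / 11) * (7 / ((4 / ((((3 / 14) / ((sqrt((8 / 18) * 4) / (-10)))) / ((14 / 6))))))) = 2025 / 616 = 3.29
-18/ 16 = -9/ 8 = -1.12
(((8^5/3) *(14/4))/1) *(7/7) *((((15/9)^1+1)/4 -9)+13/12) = -831488/3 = -277162.67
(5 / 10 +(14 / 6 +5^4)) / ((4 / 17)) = 2668.29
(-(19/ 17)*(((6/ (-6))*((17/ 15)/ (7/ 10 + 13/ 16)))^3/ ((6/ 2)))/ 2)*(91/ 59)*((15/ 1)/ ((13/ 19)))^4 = 6411709794560000/ 229635051503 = 27921.30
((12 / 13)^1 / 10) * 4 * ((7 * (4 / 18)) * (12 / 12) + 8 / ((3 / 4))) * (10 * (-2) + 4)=-2816 / 39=-72.21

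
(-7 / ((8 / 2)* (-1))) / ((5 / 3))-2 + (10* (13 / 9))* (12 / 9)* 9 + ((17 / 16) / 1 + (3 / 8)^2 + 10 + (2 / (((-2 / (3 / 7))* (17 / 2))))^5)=4205781273352597 / 22908995135040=183.59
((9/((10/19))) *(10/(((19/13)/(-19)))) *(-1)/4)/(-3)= -741/4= -185.25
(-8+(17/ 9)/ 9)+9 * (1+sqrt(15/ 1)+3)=2285/ 81+9 * sqrt(15)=63.07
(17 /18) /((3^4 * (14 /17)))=289 /20412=0.01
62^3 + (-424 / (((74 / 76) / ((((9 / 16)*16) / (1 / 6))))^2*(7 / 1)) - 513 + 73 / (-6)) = 2961156335 / 57498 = 51500.16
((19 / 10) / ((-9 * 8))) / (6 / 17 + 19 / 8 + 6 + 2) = -323 / 131310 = -0.00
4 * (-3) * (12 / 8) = -18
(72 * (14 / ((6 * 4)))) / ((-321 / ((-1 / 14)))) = 1 / 107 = 0.01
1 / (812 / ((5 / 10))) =1 / 1624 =0.00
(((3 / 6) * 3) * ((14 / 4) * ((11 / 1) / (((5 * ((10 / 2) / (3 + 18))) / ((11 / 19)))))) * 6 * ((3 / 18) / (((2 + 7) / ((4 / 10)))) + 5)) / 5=2004002 / 11875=168.76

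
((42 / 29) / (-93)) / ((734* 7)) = -1 / 329933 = -0.00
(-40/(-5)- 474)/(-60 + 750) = -0.68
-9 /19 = -0.47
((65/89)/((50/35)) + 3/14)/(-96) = -113/14952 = -0.01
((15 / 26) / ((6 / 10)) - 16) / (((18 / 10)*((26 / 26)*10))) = -391 / 468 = -0.84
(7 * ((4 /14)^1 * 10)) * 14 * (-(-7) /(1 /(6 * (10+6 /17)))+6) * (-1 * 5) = -10491600 /17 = -617152.94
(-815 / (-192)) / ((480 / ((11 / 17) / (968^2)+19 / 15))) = 4484854861 / 400378429440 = 0.01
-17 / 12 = -1.42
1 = 1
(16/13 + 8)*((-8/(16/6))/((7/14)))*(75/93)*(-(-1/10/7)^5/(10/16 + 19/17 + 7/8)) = -153/15070416725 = -0.00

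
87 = 87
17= 17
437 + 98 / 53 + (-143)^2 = 1107056 / 53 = 20887.85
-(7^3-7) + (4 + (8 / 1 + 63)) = -261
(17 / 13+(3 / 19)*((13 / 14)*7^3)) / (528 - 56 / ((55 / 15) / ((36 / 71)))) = 19906909 / 200722080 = 0.10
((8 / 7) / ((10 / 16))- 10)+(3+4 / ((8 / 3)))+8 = 303 / 70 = 4.33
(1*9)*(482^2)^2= 485769968784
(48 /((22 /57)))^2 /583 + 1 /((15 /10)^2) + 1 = 17759875 /634887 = 27.97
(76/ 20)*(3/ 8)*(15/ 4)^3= 38475/ 512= 75.15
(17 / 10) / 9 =17 / 90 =0.19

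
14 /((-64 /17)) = -119 /32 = -3.72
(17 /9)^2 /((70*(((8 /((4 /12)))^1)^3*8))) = 289 /627056640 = 0.00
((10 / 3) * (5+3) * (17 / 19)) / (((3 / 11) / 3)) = 14960 / 57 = 262.46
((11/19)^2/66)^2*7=847/4691556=0.00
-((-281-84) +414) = -49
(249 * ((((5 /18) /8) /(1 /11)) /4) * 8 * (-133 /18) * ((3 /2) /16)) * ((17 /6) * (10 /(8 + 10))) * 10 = -258036625 /124416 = -2073.98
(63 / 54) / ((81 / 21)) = 49 / 162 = 0.30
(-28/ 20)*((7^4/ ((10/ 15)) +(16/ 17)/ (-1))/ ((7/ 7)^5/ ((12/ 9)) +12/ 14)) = -11997062/ 3825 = -3136.49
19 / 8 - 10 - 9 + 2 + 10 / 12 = -331 / 24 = -13.79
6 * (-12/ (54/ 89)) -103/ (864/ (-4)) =-25529/ 216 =-118.19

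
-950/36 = -475/18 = -26.39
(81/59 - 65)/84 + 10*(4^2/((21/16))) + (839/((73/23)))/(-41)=850689613/7416654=114.70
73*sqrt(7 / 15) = 49.87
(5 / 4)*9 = 45 / 4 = 11.25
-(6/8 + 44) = -179/4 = -44.75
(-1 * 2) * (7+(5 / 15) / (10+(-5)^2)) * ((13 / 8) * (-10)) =4784 / 21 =227.81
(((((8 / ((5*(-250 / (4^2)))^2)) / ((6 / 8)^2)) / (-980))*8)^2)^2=72057594037927936 / 550395043115713633596897125244140625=0.00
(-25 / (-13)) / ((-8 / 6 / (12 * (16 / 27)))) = -400 / 39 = -10.26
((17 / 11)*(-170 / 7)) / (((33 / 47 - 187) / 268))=9100610 / 168553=53.99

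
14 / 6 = 7 / 3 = 2.33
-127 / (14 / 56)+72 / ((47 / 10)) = -23156 / 47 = -492.68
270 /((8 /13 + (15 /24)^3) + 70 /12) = 5391360 /133643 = 40.34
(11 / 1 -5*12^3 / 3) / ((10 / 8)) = -11476 / 5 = -2295.20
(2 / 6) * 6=2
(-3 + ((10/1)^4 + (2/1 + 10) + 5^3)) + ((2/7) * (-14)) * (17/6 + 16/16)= 30356/3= 10118.67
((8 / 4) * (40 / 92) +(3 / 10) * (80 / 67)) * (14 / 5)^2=370832 / 38525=9.63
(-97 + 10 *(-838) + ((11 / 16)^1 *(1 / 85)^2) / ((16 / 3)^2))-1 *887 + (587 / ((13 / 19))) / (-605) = -435967073267633 / 46550732800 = -9365.42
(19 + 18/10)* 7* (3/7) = 312/5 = 62.40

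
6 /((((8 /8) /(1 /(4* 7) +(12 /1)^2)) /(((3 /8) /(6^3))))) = 4033 /2688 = 1.50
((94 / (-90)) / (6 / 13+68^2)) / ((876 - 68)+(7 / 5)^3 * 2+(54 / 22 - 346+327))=-12925 / 45607198104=-0.00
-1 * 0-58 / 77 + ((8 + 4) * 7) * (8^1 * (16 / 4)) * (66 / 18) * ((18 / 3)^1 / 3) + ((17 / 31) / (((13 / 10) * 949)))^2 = 221997118280659994 / 11262459501293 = 19711.25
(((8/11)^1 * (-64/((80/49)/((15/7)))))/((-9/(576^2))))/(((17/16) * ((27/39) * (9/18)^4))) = 9160359936/187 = 48985882.01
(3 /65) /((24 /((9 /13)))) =9 /6760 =0.00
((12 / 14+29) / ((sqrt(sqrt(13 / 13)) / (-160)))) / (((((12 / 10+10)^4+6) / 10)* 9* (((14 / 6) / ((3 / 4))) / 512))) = -1216000000 / 21912457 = -55.49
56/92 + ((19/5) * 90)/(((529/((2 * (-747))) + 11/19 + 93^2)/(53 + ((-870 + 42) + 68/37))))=-6260315530886/208934879347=-29.96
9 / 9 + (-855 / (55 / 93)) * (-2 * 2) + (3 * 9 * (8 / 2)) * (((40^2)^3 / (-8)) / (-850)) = 12166201591 / 187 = 65059901.56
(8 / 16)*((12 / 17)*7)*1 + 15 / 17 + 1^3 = 74 / 17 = 4.35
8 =8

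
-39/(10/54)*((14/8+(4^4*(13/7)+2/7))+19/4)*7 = -7108803/10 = -710880.30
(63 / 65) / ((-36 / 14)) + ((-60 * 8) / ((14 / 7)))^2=7487951 / 130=57599.62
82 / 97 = 0.85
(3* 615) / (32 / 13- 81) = -23985 / 1021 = -23.49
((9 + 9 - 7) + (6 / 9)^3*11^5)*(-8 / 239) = -10309640 / 6453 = -1597.65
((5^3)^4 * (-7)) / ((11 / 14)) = -23925781250 / 11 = -2175071022.73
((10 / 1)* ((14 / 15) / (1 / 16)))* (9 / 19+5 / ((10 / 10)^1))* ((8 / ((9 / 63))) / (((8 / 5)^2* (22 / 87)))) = 14778400 / 209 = 70710.05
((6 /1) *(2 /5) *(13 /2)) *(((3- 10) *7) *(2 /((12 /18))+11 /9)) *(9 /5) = -145236 /25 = -5809.44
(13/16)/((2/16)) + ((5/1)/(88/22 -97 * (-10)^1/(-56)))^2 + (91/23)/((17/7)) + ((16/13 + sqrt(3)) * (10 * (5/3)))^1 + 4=50 * sqrt(3)/3 + 139102767235/4243156242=61.65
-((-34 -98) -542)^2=-454276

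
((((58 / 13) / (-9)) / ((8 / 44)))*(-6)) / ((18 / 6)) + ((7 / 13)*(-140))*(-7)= 62378 / 117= 533.15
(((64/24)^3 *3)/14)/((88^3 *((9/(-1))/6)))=-1/251559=-0.00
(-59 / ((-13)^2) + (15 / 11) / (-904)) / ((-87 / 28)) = 4124617 / 36551658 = 0.11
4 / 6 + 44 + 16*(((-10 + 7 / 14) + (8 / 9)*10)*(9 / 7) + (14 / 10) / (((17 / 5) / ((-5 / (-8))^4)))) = 3025123 / 91392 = 33.10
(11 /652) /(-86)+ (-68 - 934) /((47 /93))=-5225125909 /2635384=-1982.68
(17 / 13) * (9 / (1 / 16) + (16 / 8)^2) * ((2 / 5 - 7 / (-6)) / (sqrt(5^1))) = 59126 * sqrt(5) / 975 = 135.60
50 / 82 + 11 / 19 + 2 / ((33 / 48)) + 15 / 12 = 183301 / 34276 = 5.35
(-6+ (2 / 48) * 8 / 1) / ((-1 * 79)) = 17 / 237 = 0.07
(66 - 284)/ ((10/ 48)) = -5232/ 5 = -1046.40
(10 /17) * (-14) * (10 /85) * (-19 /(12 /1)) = 1.53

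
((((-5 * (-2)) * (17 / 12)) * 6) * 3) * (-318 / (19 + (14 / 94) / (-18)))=-68602140 / 16067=-4269.75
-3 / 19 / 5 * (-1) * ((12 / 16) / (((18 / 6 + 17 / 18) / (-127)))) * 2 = -10287 / 6745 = -1.53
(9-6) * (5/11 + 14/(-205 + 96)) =1173/1199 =0.98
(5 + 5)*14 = 140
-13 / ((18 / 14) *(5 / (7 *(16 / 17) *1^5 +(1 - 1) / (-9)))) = -10192 / 765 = -13.32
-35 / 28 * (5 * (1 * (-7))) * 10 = 875 / 2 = 437.50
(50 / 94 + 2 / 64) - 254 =-381169 / 1504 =-253.44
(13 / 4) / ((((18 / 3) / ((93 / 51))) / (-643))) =-259129 / 408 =-635.12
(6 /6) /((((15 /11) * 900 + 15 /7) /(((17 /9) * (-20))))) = -0.03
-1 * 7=-7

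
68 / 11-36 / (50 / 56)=-9388 / 275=-34.14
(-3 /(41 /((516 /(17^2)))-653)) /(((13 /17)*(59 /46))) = 1210536 /249350933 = 0.00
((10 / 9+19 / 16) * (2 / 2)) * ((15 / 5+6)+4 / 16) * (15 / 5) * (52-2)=306175 / 96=3189.32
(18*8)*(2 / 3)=96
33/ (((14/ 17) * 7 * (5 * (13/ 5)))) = 561/ 1274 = 0.44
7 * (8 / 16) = 7 / 2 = 3.50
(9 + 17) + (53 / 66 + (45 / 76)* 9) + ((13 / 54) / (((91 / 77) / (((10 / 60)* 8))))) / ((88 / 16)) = 2179193 / 67716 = 32.18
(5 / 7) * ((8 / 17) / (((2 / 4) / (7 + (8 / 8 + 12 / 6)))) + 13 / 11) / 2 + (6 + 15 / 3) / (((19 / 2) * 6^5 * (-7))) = 365849023 / 96698448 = 3.78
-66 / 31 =-2.13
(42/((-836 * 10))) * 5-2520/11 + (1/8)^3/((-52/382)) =-637488367/2782208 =-229.13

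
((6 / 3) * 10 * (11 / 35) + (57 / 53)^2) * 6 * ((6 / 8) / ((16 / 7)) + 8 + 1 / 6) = 379.33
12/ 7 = 1.71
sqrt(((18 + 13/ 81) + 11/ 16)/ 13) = sqrt(1879)/ 36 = 1.20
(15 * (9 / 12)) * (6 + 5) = 495 / 4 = 123.75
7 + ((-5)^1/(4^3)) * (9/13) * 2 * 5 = 2687/416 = 6.46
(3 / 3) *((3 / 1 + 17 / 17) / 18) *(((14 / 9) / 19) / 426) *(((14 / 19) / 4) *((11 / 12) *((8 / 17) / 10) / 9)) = 539 / 14294024235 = 0.00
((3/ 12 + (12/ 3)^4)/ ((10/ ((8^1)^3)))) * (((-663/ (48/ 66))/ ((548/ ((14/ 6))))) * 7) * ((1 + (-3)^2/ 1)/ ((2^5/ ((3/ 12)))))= -122096975/ 4384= -27850.59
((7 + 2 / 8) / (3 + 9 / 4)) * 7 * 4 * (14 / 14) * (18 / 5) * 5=696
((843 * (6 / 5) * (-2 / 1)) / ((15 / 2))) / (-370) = 3372 / 4625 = 0.73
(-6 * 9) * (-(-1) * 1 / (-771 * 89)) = 18 / 22873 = 0.00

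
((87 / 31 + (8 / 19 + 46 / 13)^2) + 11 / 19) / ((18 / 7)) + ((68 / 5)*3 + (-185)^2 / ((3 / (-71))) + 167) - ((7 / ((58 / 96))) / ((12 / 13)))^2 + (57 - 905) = -810782.00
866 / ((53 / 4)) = 3464 / 53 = 65.36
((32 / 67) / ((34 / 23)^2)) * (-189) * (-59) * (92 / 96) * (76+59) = 6105339765 / 19363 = 315309.60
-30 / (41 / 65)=-1950 / 41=-47.56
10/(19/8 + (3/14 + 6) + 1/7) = 1.15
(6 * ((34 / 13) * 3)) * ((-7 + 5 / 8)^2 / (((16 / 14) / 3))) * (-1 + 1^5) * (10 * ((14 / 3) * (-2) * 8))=0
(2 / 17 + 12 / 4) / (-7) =-53 / 119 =-0.45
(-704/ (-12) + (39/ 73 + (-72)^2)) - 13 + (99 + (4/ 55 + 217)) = 66804866/ 12045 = 5546.27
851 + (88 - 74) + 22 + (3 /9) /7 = 18628 /21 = 887.05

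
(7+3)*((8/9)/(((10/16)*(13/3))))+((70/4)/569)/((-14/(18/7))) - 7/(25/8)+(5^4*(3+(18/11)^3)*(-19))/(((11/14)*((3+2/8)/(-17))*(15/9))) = 39815963267665421/113714450850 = 350139.87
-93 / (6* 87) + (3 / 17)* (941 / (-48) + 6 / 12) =-83995 / 23664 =-3.55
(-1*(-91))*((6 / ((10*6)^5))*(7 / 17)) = 637 / 2203200000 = 0.00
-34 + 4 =-30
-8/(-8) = 1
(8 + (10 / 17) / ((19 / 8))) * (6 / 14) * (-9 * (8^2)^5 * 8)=-617856815333376 / 2261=-273267056759.56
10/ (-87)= -10/ 87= -0.11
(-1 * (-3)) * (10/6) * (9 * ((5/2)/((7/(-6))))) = -675/7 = -96.43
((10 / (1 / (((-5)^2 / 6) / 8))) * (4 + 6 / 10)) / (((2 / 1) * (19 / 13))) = 7475 / 912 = 8.20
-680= -680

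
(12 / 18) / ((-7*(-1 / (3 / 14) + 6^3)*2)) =-1 / 4438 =-0.00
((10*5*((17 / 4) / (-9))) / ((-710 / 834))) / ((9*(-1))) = -11815 / 3834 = -3.08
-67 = -67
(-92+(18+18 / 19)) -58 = -2490 / 19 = -131.05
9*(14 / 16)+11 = 151 / 8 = 18.88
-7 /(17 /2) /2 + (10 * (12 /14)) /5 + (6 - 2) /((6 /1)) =703 /357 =1.97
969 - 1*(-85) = 1054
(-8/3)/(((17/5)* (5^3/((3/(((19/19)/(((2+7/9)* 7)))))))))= -56/153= -0.37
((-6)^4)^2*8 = 13436928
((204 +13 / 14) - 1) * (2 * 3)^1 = 8565 / 7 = 1223.57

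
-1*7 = -7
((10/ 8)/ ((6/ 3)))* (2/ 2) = 5/ 8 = 0.62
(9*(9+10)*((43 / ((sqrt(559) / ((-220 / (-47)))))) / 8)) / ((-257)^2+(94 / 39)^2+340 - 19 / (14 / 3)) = 7702695*sqrt(559) / 66445045531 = 0.00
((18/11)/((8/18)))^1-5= -29/22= -1.32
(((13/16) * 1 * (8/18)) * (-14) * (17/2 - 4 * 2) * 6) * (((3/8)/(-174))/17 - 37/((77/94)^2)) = 33524992085/40086816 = 836.31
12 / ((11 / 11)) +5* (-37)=-173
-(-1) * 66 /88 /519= 1 /692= 0.00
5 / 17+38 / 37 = 831 / 629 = 1.32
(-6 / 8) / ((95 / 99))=-297 / 380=-0.78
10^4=10000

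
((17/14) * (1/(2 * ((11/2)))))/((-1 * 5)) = -17/770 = -0.02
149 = 149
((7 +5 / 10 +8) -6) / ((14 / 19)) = 361 / 28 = 12.89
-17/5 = -3.40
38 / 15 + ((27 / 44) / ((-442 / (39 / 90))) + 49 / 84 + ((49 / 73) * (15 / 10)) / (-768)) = 326549819 / 104839680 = 3.11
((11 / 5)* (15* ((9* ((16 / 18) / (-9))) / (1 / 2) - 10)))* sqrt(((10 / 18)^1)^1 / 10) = -583* sqrt(2) / 9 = -91.61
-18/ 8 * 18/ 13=-81/ 26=-3.12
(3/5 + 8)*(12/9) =172/15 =11.47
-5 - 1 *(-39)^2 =-1526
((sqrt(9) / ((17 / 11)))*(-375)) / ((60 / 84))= -17325 / 17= -1019.12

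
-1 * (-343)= 343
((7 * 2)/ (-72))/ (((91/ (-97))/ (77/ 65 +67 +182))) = 51.85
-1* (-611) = 611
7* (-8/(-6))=28/3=9.33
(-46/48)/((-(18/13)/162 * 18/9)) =897/16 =56.06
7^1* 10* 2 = 140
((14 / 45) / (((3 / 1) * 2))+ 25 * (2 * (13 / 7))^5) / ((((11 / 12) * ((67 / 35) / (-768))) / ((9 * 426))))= -52477435276720128 / 1769537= -29656025998.17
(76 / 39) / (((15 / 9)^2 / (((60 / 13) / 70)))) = 1368 / 29575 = 0.05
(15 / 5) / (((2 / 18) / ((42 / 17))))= 1134 / 17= 66.71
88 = 88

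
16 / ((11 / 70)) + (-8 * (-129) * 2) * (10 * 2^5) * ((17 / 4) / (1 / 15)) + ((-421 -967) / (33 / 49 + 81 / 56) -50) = 384881778214 / 9141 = 42104997.07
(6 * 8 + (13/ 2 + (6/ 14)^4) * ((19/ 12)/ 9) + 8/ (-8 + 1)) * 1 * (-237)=-1966862131/ 172872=-11377.56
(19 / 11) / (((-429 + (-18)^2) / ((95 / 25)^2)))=-6859 / 28875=-0.24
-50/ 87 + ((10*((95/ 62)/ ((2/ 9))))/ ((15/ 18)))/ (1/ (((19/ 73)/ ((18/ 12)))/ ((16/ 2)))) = 960715/ 787524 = 1.22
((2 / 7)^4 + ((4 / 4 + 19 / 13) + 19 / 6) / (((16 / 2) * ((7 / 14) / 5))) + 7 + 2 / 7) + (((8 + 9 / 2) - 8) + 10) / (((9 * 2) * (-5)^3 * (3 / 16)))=12045662711 / 842751000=14.29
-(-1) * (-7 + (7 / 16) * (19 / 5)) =-427 / 80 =-5.34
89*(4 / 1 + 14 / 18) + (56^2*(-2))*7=-391309 / 9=-43478.78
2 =2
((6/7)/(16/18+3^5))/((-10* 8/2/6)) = -81/153650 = -0.00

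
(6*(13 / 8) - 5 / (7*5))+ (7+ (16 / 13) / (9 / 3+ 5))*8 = 24329 / 364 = 66.84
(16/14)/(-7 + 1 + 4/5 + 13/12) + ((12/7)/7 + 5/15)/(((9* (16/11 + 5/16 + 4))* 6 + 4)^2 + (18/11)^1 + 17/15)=-38831000949280/139875429564689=-0.28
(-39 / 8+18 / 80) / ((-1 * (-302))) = -93 / 6040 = -0.02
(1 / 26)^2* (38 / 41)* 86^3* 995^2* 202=1208416064146600 / 6929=174399778344.15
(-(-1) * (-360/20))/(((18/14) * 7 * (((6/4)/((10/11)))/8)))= -320/33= -9.70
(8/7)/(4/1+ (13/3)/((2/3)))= 16/147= 0.11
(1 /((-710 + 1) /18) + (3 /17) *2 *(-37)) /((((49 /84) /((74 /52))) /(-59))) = 2065606992 /1096823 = 1883.26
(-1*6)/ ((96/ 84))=-21/ 4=-5.25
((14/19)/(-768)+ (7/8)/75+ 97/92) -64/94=25251731/65724800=0.38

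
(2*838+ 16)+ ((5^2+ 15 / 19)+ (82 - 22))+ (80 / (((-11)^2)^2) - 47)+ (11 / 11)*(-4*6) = 474794509 / 278179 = 1706.79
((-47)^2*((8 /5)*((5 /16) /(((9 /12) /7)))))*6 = 61852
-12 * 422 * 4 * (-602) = 12194112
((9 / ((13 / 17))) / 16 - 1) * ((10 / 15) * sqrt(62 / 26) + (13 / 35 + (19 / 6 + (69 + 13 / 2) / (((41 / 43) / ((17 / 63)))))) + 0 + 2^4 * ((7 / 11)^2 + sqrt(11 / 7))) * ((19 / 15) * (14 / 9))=-931848293 / 56988360 - 418 * sqrt(77) / 351 - 1463 * sqrt(403) / 54756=-27.34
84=84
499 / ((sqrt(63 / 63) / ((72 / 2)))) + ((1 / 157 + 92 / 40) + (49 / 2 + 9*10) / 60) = 67704233 / 3768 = 17968.21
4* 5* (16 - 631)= -12300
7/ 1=7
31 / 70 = 0.44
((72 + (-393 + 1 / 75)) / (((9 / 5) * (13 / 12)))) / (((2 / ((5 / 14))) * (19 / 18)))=-48148 / 1729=-27.85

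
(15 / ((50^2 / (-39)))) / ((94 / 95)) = -2223 / 9400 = -0.24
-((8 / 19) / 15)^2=-64 / 81225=-0.00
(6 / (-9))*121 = -242 / 3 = -80.67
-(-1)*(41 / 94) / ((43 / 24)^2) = 11808 / 86903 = 0.14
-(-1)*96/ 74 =48/ 37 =1.30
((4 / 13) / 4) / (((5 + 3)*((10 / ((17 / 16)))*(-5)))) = -0.00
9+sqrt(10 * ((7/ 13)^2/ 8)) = 7 * sqrt(5)/ 26+9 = 9.60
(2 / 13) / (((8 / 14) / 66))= 231 / 13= 17.77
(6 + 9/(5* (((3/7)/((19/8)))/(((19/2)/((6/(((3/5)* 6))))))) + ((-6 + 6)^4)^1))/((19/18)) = 59.55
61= 61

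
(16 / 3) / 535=16 / 1605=0.01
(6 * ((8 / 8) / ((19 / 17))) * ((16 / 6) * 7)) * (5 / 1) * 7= 3507.37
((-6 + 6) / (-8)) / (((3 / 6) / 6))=0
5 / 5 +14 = 15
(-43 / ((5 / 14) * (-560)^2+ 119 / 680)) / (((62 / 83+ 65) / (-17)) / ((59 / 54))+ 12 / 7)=4211420 / 20023711287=0.00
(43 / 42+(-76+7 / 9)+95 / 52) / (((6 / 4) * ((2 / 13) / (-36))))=237089 / 21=11289.95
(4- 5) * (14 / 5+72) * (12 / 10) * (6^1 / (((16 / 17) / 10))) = -5722.20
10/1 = 10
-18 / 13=-1.38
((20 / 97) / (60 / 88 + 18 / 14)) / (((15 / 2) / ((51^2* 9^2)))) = 28839888 / 9797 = 2943.75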